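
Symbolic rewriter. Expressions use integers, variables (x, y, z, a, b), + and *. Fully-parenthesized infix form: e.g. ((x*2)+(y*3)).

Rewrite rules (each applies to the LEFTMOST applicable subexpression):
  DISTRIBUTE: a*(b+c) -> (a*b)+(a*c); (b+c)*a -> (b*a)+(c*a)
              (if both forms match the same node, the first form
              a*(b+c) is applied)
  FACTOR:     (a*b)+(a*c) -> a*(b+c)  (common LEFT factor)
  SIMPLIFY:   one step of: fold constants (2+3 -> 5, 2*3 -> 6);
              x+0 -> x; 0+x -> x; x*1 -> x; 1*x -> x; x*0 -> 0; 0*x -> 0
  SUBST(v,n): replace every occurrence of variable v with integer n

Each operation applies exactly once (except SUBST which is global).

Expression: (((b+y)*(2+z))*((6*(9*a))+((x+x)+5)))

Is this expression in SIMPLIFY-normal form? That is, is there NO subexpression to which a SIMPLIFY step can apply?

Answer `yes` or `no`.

Expression: (((b+y)*(2+z))*((6*(9*a))+((x+x)+5)))
Scanning for simplifiable subexpressions (pre-order)...
  at root: (((b+y)*(2+z))*((6*(9*a))+((x+x)+5))) (not simplifiable)
  at L: ((b+y)*(2+z)) (not simplifiable)
  at LL: (b+y) (not simplifiable)
  at LR: (2+z) (not simplifiable)
  at R: ((6*(9*a))+((x+x)+5)) (not simplifiable)
  at RL: (6*(9*a)) (not simplifiable)
  at RLR: (9*a) (not simplifiable)
  at RR: ((x+x)+5) (not simplifiable)
  at RRL: (x+x) (not simplifiable)
Result: no simplifiable subexpression found -> normal form.

Answer: yes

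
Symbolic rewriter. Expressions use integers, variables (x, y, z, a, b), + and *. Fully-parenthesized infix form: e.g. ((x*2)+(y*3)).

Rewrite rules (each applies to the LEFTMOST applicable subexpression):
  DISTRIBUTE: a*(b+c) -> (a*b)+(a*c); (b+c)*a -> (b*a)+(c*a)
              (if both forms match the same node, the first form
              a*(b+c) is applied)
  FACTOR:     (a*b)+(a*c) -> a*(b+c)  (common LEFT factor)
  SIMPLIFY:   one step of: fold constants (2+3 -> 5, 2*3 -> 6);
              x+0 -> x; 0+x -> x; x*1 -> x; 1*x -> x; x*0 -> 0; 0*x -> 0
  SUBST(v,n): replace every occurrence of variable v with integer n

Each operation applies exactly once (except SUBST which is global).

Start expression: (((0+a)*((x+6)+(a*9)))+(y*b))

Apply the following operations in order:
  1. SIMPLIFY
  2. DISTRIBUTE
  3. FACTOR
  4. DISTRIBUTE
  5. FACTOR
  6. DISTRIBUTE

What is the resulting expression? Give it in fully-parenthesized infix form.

Start: (((0+a)*((x+6)+(a*9)))+(y*b))
Apply SIMPLIFY at LL (target: (0+a)): (((0+a)*((x+6)+(a*9)))+(y*b)) -> ((a*((x+6)+(a*9)))+(y*b))
Apply DISTRIBUTE at L (target: (a*((x+6)+(a*9)))): ((a*((x+6)+(a*9)))+(y*b)) -> (((a*(x+6))+(a*(a*9)))+(y*b))
Apply FACTOR at L (target: ((a*(x+6))+(a*(a*9)))): (((a*(x+6))+(a*(a*9)))+(y*b)) -> ((a*((x+6)+(a*9)))+(y*b))
Apply DISTRIBUTE at L (target: (a*((x+6)+(a*9)))): ((a*((x+6)+(a*9)))+(y*b)) -> (((a*(x+6))+(a*(a*9)))+(y*b))
Apply FACTOR at L (target: ((a*(x+6))+(a*(a*9)))): (((a*(x+6))+(a*(a*9)))+(y*b)) -> ((a*((x+6)+(a*9)))+(y*b))
Apply DISTRIBUTE at L (target: (a*((x+6)+(a*9)))): ((a*((x+6)+(a*9)))+(y*b)) -> (((a*(x+6))+(a*(a*9)))+(y*b))

Answer: (((a*(x+6))+(a*(a*9)))+(y*b))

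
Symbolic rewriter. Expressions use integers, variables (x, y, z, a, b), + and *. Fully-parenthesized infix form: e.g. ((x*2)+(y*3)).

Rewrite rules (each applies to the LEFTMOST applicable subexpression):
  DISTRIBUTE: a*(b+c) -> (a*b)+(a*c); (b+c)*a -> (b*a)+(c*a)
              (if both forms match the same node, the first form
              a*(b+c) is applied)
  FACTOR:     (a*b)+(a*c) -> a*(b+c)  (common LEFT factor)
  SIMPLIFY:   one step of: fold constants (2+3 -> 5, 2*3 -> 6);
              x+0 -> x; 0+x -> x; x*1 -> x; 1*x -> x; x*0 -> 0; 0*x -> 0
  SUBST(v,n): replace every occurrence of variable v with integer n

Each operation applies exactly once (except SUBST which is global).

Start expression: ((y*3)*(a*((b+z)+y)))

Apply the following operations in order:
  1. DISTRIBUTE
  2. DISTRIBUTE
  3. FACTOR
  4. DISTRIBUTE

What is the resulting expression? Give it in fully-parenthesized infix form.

Answer: (((y*3)*(a*(b+z)))+((y*3)*(a*y)))

Derivation:
Start: ((y*3)*(a*((b+z)+y)))
Apply DISTRIBUTE at R (target: (a*((b+z)+y))): ((y*3)*(a*((b+z)+y))) -> ((y*3)*((a*(b+z))+(a*y)))
Apply DISTRIBUTE at root (target: ((y*3)*((a*(b+z))+(a*y)))): ((y*3)*((a*(b+z))+(a*y))) -> (((y*3)*(a*(b+z)))+((y*3)*(a*y)))
Apply FACTOR at root (target: (((y*3)*(a*(b+z)))+((y*3)*(a*y)))): (((y*3)*(a*(b+z)))+((y*3)*(a*y))) -> ((y*3)*((a*(b+z))+(a*y)))
Apply DISTRIBUTE at root (target: ((y*3)*((a*(b+z))+(a*y)))): ((y*3)*((a*(b+z))+(a*y))) -> (((y*3)*(a*(b+z)))+((y*3)*(a*y)))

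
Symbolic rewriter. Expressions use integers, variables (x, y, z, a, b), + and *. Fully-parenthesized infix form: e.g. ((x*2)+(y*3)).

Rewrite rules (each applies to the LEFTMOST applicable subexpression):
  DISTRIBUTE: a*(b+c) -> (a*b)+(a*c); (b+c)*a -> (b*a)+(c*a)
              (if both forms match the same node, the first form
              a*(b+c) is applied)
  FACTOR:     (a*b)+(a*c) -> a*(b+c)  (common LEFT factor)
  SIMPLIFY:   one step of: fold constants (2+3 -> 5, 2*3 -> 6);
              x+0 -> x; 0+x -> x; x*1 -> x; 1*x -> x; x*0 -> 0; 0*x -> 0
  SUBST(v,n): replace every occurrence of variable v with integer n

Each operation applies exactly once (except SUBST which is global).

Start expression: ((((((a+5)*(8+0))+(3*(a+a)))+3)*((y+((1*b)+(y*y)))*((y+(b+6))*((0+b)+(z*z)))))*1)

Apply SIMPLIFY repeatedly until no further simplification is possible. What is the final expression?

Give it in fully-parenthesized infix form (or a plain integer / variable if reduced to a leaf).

Answer: (((((a+5)*8)+(3*(a+a)))+3)*((y+(b+(y*y)))*((y+(b+6))*(b+(z*z)))))

Derivation:
Start: ((((((a+5)*(8+0))+(3*(a+a)))+3)*((y+((1*b)+(y*y)))*((y+(b+6))*((0+b)+(z*z)))))*1)
Step 1: at root: ((((((a+5)*(8+0))+(3*(a+a)))+3)*((y+((1*b)+(y*y)))*((y+(b+6))*((0+b)+(z*z)))))*1) -> (((((a+5)*(8+0))+(3*(a+a)))+3)*((y+((1*b)+(y*y)))*((y+(b+6))*((0+b)+(z*z))))); overall: ((((((a+5)*(8+0))+(3*(a+a)))+3)*((y+((1*b)+(y*y)))*((y+(b+6))*((0+b)+(z*z)))))*1) -> (((((a+5)*(8+0))+(3*(a+a)))+3)*((y+((1*b)+(y*y)))*((y+(b+6))*((0+b)+(z*z)))))
Step 2: at LLLR: (8+0) -> 8; overall: (((((a+5)*(8+0))+(3*(a+a)))+3)*((y+((1*b)+(y*y)))*((y+(b+6))*((0+b)+(z*z))))) -> (((((a+5)*8)+(3*(a+a)))+3)*((y+((1*b)+(y*y)))*((y+(b+6))*((0+b)+(z*z)))))
Step 3: at RLRL: (1*b) -> b; overall: (((((a+5)*8)+(3*(a+a)))+3)*((y+((1*b)+(y*y)))*((y+(b+6))*((0+b)+(z*z))))) -> (((((a+5)*8)+(3*(a+a)))+3)*((y+(b+(y*y)))*((y+(b+6))*((0+b)+(z*z)))))
Step 4: at RRRL: (0+b) -> b; overall: (((((a+5)*8)+(3*(a+a)))+3)*((y+(b+(y*y)))*((y+(b+6))*((0+b)+(z*z))))) -> (((((a+5)*8)+(3*(a+a)))+3)*((y+(b+(y*y)))*((y+(b+6))*(b+(z*z)))))
Fixed point: (((((a+5)*8)+(3*(a+a)))+3)*((y+(b+(y*y)))*((y+(b+6))*(b+(z*z)))))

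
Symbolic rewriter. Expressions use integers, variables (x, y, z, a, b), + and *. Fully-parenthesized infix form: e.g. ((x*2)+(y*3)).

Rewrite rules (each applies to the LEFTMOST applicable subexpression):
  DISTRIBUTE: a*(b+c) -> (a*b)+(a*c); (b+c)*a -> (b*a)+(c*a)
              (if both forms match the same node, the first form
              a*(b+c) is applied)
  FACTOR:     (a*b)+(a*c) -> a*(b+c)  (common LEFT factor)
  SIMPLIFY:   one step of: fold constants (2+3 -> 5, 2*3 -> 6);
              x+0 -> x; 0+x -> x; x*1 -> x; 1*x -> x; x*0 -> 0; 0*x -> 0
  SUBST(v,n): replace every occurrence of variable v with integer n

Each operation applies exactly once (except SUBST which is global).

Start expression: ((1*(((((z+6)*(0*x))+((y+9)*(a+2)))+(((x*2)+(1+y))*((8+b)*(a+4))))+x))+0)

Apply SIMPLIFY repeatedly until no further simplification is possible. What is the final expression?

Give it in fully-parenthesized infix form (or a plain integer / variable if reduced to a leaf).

Answer: ((((y+9)*(a+2))+(((x*2)+(1+y))*((8+b)*(a+4))))+x)

Derivation:
Start: ((1*(((((z+6)*(0*x))+((y+9)*(a+2)))+(((x*2)+(1+y))*((8+b)*(a+4))))+x))+0)
Step 1: at root: ((1*(((((z+6)*(0*x))+((y+9)*(a+2)))+(((x*2)+(1+y))*((8+b)*(a+4))))+x))+0) -> (1*(((((z+6)*(0*x))+((y+9)*(a+2)))+(((x*2)+(1+y))*((8+b)*(a+4))))+x)); overall: ((1*(((((z+6)*(0*x))+((y+9)*(a+2)))+(((x*2)+(1+y))*((8+b)*(a+4))))+x))+0) -> (1*(((((z+6)*(0*x))+((y+9)*(a+2)))+(((x*2)+(1+y))*((8+b)*(a+4))))+x))
Step 2: at root: (1*(((((z+6)*(0*x))+((y+9)*(a+2)))+(((x*2)+(1+y))*((8+b)*(a+4))))+x)) -> (((((z+6)*(0*x))+((y+9)*(a+2)))+(((x*2)+(1+y))*((8+b)*(a+4))))+x); overall: (1*(((((z+6)*(0*x))+((y+9)*(a+2)))+(((x*2)+(1+y))*((8+b)*(a+4))))+x)) -> (((((z+6)*(0*x))+((y+9)*(a+2)))+(((x*2)+(1+y))*((8+b)*(a+4))))+x)
Step 3: at LLLR: (0*x) -> 0; overall: (((((z+6)*(0*x))+((y+9)*(a+2)))+(((x*2)+(1+y))*((8+b)*(a+4))))+x) -> (((((z+6)*0)+((y+9)*(a+2)))+(((x*2)+(1+y))*((8+b)*(a+4))))+x)
Step 4: at LLL: ((z+6)*0) -> 0; overall: (((((z+6)*0)+((y+9)*(a+2)))+(((x*2)+(1+y))*((8+b)*(a+4))))+x) -> (((0+((y+9)*(a+2)))+(((x*2)+(1+y))*((8+b)*(a+4))))+x)
Step 5: at LL: (0+((y+9)*(a+2))) -> ((y+9)*(a+2)); overall: (((0+((y+9)*(a+2)))+(((x*2)+(1+y))*((8+b)*(a+4))))+x) -> ((((y+9)*(a+2))+(((x*2)+(1+y))*((8+b)*(a+4))))+x)
Fixed point: ((((y+9)*(a+2))+(((x*2)+(1+y))*((8+b)*(a+4))))+x)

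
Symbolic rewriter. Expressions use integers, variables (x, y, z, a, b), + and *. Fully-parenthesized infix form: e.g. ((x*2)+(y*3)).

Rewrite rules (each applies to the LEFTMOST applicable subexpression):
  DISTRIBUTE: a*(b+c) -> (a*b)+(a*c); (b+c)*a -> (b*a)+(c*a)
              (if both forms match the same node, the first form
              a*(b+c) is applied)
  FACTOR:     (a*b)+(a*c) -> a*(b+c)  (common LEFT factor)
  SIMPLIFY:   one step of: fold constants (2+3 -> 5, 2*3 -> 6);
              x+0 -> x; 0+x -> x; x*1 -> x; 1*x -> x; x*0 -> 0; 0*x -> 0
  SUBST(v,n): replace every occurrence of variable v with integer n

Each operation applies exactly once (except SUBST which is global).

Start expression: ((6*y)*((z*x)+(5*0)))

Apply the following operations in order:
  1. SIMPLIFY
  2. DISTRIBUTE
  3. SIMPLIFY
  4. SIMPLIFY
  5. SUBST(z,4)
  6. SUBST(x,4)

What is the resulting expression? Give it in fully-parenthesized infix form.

Answer: ((6*y)*(4*4))

Derivation:
Start: ((6*y)*((z*x)+(5*0)))
Apply SIMPLIFY at RR (target: (5*0)): ((6*y)*((z*x)+(5*0))) -> ((6*y)*((z*x)+0))
Apply DISTRIBUTE at root (target: ((6*y)*((z*x)+0))): ((6*y)*((z*x)+0)) -> (((6*y)*(z*x))+((6*y)*0))
Apply SIMPLIFY at R (target: ((6*y)*0)): (((6*y)*(z*x))+((6*y)*0)) -> (((6*y)*(z*x))+0)
Apply SIMPLIFY at root (target: (((6*y)*(z*x))+0)): (((6*y)*(z*x))+0) -> ((6*y)*(z*x))
Apply SUBST(z,4): ((6*y)*(z*x)) -> ((6*y)*(4*x))
Apply SUBST(x,4): ((6*y)*(4*x)) -> ((6*y)*(4*4))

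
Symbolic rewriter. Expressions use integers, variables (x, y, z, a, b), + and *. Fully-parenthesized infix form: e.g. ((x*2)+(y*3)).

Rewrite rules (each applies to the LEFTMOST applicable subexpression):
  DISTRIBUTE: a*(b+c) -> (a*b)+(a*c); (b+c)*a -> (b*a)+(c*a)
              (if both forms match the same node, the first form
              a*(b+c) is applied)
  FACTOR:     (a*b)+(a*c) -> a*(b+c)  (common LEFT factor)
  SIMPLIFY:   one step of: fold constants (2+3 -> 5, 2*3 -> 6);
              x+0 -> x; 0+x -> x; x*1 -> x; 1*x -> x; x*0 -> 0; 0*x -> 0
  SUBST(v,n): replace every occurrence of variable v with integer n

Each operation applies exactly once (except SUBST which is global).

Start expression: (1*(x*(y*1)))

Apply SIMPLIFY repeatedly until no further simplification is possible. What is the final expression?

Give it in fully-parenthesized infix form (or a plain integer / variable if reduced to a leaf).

Answer: (x*y)

Derivation:
Start: (1*(x*(y*1)))
Step 1: at root: (1*(x*(y*1))) -> (x*(y*1)); overall: (1*(x*(y*1))) -> (x*(y*1))
Step 2: at R: (y*1) -> y; overall: (x*(y*1)) -> (x*y)
Fixed point: (x*y)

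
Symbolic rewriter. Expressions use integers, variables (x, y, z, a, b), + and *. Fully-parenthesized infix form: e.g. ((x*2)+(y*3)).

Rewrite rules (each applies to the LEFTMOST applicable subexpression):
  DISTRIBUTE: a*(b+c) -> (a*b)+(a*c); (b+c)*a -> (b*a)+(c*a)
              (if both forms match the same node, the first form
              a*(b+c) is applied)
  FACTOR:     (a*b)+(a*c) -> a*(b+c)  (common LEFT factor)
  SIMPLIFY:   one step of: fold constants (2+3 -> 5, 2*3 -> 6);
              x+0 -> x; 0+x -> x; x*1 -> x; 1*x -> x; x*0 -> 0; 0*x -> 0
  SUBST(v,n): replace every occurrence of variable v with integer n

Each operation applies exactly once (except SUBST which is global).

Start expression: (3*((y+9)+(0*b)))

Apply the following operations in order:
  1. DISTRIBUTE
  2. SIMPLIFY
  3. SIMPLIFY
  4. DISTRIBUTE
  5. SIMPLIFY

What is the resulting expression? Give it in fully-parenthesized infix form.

Answer: ((3*y)+(3*9))

Derivation:
Start: (3*((y+9)+(0*b)))
Apply DISTRIBUTE at root (target: (3*((y+9)+(0*b)))): (3*((y+9)+(0*b))) -> ((3*(y+9))+(3*(0*b)))
Apply SIMPLIFY at RR (target: (0*b)): ((3*(y+9))+(3*(0*b))) -> ((3*(y+9))+(3*0))
Apply SIMPLIFY at R (target: (3*0)): ((3*(y+9))+(3*0)) -> ((3*(y+9))+0)
Apply DISTRIBUTE at L (target: (3*(y+9))): ((3*(y+9))+0) -> (((3*y)+(3*9))+0)
Apply SIMPLIFY at root (target: (((3*y)+(3*9))+0)): (((3*y)+(3*9))+0) -> ((3*y)+(3*9))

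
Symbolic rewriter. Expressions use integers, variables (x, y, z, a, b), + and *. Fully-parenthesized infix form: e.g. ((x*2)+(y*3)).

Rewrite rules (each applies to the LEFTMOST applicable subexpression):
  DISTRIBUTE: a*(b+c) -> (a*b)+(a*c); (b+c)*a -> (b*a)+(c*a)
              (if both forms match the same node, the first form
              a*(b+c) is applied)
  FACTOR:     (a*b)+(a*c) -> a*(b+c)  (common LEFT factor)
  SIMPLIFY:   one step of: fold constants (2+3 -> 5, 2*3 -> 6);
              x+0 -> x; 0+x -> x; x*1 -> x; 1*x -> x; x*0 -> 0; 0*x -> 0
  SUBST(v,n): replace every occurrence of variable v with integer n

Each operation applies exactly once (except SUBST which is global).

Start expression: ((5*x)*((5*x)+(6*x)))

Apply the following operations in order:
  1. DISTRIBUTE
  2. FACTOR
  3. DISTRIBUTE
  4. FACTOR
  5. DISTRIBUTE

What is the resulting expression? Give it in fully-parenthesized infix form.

Answer: (((5*x)*(5*x))+((5*x)*(6*x)))

Derivation:
Start: ((5*x)*((5*x)+(6*x)))
Apply DISTRIBUTE at root (target: ((5*x)*((5*x)+(6*x)))): ((5*x)*((5*x)+(6*x))) -> (((5*x)*(5*x))+((5*x)*(6*x)))
Apply FACTOR at root (target: (((5*x)*(5*x))+((5*x)*(6*x)))): (((5*x)*(5*x))+((5*x)*(6*x))) -> ((5*x)*((5*x)+(6*x)))
Apply DISTRIBUTE at root (target: ((5*x)*((5*x)+(6*x)))): ((5*x)*((5*x)+(6*x))) -> (((5*x)*(5*x))+((5*x)*(6*x)))
Apply FACTOR at root (target: (((5*x)*(5*x))+((5*x)*(6*x)))): (((5*x)*(5*x))+((5*x)*(6*x))) -> ((5*x)*((5*x)+(6*x)))
Apply DISTRIBUTE at root (target: ((5*x)*((5*x)+(6*x)))): ((5*x)*((5*x)+(6*x))) -> (((5*x)*(5*x))+((5*x)*(6*x)))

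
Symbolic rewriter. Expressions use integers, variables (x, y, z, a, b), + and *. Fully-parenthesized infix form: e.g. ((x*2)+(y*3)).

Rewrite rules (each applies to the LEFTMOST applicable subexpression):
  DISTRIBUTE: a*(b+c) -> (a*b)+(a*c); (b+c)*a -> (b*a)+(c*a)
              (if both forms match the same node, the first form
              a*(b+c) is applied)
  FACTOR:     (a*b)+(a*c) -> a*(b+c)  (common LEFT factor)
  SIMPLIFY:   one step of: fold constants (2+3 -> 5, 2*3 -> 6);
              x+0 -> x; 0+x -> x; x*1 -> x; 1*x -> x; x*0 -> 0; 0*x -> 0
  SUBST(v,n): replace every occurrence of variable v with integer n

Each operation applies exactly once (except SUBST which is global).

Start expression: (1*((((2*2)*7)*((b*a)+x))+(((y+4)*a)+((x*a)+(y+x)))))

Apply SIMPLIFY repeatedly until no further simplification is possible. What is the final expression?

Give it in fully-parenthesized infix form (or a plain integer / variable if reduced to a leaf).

Start: (1*((((2*2)*7)*((b*a)+x))+(((y+4)*a)+((x*a)+(y+x)))))
Step 1: at root: (1*((((2*2)*7)*((b*a)+x))+(((y+4)*a)+((x*a)+(y+x))))) -> ((((2*2)*7)*((b*a)+x))+(((y+4)*a)+((x*a)+(y+x)))); overall: (1*((((2*2)*7)*((b*a)+x))+(((y+4)*a)+((x*a)+(y+x))))) -> ((((2*2)*7)*((b*a)+x))+(((y+4)*a)+((x*a)+(y+x))))
Step 2: at LLL: (2*2) -> 4; overall: ((((2*2)*7)*((b*a)+x))+(((y+4)*a)+((x*a)+(y+x)))) -> (((4*7)*((b*a)+x))+(((y+4)*a)+((x*a)+(y+x))))
Step 3: at LL: (4*7) -> 28; overall: (((4*7)*((b*a)+x))+(((y+4)*a)+((x*a)+(y+x)))) -> ((28*((b*a)+x))+(((y+4)*a)+((x*a)+(y+x))))
Fixed point: ((28*((b*a)+x))+(((y+4)*a)+((x*a)+(y+x))))

Answer: ((28*((b*a)+x))+(((y+4)*a)+((x*a)+(y+x))))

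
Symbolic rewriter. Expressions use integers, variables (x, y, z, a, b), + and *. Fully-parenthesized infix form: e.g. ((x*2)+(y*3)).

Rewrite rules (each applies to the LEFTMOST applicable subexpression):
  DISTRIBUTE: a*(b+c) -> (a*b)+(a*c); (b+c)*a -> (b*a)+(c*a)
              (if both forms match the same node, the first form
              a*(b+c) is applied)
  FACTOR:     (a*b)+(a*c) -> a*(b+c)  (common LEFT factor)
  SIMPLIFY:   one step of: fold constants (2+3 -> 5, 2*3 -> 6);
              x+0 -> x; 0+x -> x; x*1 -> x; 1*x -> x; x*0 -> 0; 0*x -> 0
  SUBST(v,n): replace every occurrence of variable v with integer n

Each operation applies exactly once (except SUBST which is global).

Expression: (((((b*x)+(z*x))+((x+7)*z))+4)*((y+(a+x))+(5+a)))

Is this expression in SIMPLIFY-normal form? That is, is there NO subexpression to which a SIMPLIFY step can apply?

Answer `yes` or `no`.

Expression: (((((b*x)+(z*x))+((x+7)*z))+4)*((y+(a+x))+(5+a)))
Scanning for simplifiable subexpressions (pre-order)...
  at root: (((((b*x)+(z*x))+((x+7)*z))+4)*((y+(a+x))+(5+a))) (not simplifiable)
  at L: ((((b*x)+(z*x))+((x+7)*z))+4) (not simplifiable)
  at LL: (((b*x)+(z*x))+((x+7)*z)) (not simplifiable)
  at LLL: ((b*x)+(z*x)) (not simplifiable)
  at LLLL: (b*x) (not simplifiable)
  at LLLR: (z*x) (not simplifiable)
  at LLR: ((x+7)*z) (not simplifiable)
  at LLRL: (x+7) (not simplifiable)
  at R: ((y+(a+x))+(5+a)) (not simplifiable)
  at RL: (y+(a+x)) (not simplifiable)
  at RLR: (a+x) (not simplifiable)
  at RR: (5+a) (not simplifiable)
Result: no simplifiable subexpression found -> normal form.

Answer: yes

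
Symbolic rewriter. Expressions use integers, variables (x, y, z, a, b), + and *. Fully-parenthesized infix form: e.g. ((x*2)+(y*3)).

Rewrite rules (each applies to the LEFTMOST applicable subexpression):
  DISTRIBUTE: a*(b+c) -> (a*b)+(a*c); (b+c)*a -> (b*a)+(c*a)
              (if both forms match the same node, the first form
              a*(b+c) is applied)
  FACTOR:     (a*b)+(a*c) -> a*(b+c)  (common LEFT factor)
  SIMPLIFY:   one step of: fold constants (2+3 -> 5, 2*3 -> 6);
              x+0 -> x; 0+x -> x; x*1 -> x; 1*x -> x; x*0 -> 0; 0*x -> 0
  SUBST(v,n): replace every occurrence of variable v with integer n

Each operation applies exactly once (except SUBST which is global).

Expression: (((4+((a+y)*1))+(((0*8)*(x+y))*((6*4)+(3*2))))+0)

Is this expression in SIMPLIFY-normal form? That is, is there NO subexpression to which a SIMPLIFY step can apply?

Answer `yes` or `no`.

Expression: (((4+((a+y)*1))+(((0*8)*(x+y))*((6*4)+(3*2))))+0)
Scanning for simplifiable subexpressions (pre-order)...
  at root: (((4+((a+y)*1))+(((0*8)*(x+y))*((6*4)+(3*2))))+0) (SIMPLIFIABLE)
  at L: ((4+((a+y)*1))+(((0*8)*(x+y))*((6*4)+(3*2)))) (not simplifiable)
  at LL: (4+((a+y)*1)) (not simplifiable)
  at LLR: ((a+y)*1) (SIMPLIFIABLE)
  at LLRL: (a+y) (not simplifiable)
  at LR: (((0*8)*(x+y))*((6*4)+(3*2))) (not simplifiable)
  at LRL: ((0*8)*(x+y)) (not simplifiable)
  at LRLL: (0*8) (SIMPLIFIABLE)
  at LRLR: (x+y) (not simplifiable)
  at LRR: ((6*4)+(3*2)) (not simplifiable)
  at LRRL: (6*4) (SIMPLIFIABLE)
  at LRRR: (3*2) (SIMPLIFIABLE)
Found simplifiable subexpr at path root: (((4+((a+y)*1))+(((0*8)*(x+y))*((6*4)+(3*2))))+0)
One SIMPLIFY step would give: ((4+((a+y)*1))+(((0*8)*(x+y))*((6*4)+(3*2))))
-> NOT in normal form.

Answer: no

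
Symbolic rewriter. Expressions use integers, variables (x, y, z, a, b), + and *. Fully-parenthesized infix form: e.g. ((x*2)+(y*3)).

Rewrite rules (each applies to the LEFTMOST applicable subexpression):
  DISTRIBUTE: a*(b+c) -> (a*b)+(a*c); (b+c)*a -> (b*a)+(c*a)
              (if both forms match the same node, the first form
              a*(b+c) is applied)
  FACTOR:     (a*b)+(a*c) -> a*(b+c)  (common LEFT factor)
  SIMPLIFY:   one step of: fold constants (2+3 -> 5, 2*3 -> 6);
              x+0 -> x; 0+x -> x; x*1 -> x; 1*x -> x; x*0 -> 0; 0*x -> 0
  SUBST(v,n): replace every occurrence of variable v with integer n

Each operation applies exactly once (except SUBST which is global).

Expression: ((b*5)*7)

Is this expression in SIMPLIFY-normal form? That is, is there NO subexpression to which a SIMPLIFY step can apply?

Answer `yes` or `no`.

Expression: ((b*5)*7)
Scanning for simplifiable subexpressions (pre-order)...
  at root: ((b*5)*7) (not simplifiable)
  at L: (b*5) (not simplifiable)
Result: no simplifiable subexpression found -> normal form.

Answer: yes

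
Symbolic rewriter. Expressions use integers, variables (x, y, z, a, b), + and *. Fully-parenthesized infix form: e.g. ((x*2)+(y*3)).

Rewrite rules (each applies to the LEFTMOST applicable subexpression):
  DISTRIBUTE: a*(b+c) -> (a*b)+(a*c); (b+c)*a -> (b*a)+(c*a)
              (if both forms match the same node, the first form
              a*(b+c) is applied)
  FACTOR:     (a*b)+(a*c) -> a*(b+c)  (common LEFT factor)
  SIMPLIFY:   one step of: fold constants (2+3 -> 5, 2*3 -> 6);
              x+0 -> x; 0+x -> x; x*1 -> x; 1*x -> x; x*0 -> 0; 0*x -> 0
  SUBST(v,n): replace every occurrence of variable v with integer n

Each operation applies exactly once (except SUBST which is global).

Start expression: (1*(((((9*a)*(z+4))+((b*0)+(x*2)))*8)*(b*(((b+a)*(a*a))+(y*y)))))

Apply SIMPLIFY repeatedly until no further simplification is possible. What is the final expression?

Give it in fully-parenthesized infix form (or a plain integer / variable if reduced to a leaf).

Answer: (((((9*a)*(z+4))+(x*2))*8)*(b*(((b+a)*(a*a))+(y*y))))

Derivation:
Start: (1*(((((9*a)*(z+4))+((b*0)+(x*2)))*8)*(b*(((b+a)*(a*a))+(y*y)))))
Step 1: at root: (1*(((((9*a)*(z+4))+((b*0)+(x*2)))*8)*(b*(((b+a)*(a*a))+(y*y))))) -> (((((9*a)*(z+4))+((b*0)+(x*2)))*8)*(b*(((b+a)*(a*a))+(y*y)))); overall: (1*(((((9*a)*(z+4))+((b*0)+(x*2)))*8)*(b*(((b+a)*(a*a))+(y*y))))) -> (((((9*a)*(z+4))+((b*0)+(x*2)))*8)*(b*(((b+a)*(a*a))+(y*y))))
Step 2: at LLRL: (b*0) -> 0; overall: (((((9*a)*(z+4))+((b*0)+(x*2)))*8)*(b*(((b+a)*(a*a))+(y*y)))) -> (((((9*a)*(z+4))+(0+(x*2)))*8)*(b*(((b+a)*(a*a))+(y*y))))
Step 3: at LLR: (0+(x*2)) -> (x*2); overall: (((((9*a)*(z+4))+(0+(x*2)))*8)*(b*(((b+a)*(a*a))+(y*y)))) -> (((((9*a)*(z+4))+(x*2))*8)*(b*(((b+a)*(a*a))+(y*y))))
Fixed point: (((((9*a)*(z+4))+(x*2))*8)*(b*(((b+a)*(a*a))+(y*y))))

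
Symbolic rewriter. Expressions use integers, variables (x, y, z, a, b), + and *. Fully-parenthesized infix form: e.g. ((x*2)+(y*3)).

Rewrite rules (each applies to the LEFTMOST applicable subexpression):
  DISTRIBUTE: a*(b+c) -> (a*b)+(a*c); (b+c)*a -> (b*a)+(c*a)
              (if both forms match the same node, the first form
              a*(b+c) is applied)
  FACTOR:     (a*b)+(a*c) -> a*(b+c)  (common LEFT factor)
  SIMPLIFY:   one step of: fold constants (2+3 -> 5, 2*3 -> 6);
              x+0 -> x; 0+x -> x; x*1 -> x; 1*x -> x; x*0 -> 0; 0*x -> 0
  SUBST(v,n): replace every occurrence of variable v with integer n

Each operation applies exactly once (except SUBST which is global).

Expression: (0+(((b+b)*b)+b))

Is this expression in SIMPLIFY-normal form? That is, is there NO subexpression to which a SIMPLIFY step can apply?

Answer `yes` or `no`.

Expression: (0+(((b+b)*b)+b))
Scanning for simplifiable subexpressions (pre-order)...
  at root: (0+(((b+b)*b)+b)) (SIMPLIFIABLE)
  at R: (((b+b)*b)+b) (not simplifiable)
  at RL: ((b+b)*b) (not simplifiable)
  at RLL: (b+b) (not simplifiable)
Found simplifiable subexpr at path root: (0+(((b+b)*b)+b))
One SIMPLIFY step would give: (((b+b)*b)+b)
-> NOT in normal form.

Answer: no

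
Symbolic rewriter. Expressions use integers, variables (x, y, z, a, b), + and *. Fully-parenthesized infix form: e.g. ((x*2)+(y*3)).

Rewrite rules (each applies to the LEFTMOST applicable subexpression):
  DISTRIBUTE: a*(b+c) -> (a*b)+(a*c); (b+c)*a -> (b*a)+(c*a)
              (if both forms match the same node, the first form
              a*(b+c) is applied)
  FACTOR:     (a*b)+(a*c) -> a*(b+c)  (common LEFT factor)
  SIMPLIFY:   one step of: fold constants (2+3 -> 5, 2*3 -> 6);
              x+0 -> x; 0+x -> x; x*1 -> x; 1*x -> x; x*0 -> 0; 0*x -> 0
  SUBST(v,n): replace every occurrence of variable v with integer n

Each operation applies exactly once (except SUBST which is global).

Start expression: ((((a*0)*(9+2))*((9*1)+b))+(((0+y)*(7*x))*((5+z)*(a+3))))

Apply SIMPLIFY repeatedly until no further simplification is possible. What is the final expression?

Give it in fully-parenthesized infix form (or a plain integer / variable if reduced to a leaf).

Answer: ((y*(7*x))*((5+z)*(a+3)))

Derivation:
Start: ((((a*0)*(9+2))*((9*1)+b))+(((0+y)*(7*x))*((5+z)*(a+3))))
Step 1: at LLL: (a*0) -> 0; overall: ((((a*0)*(9+2))*((9*1)+b))+(((0+y)*(7*x))*((5+z)*(a+3)))) -> (((0*(9+2))*((9*1)+b))+(((0+y)*(7*x))*((5+z)*(a+3))))
Step 2: at LL: (0*(9+2)) -> 0; overall: (((0*(9+2))*((9*1)+b))+(((0+y)*(7*x))*((5+z)*(a+3)))) -> ((0*((9*1)+b))+(((0+y)*(7*x))*((5+z)*(a+3))))
Step 3: at L: (0*((9*1)+b)) -> 0; overall: ((0*((9*1)+b))+(((0+y)*(7*x))*((5+z)*(a+3)))) -> (0+(((0+y)*(7*x))*((5+z)*(a+3))))
Step 4: at root: (0+(((0+y)*(7*x))*((5+z)*(a+3)))) -> (((0+y)*(7*x))*((5+z)*(a+3))); overall: (0+(((0+y)*(7*x))*((5+z)*(a+3)))) -> (((0+y)*(7*x))*((5+z)*(a+3)))
Step 5: at LL: (0+y) -> y; overall: (((0+y)*(7*x))*((5+z)*(a+3))) -> ((y*(7*x))*((5+z)*(a+3)))
Fixed point: ((y*(7*x))*((5+z)*(a+3)))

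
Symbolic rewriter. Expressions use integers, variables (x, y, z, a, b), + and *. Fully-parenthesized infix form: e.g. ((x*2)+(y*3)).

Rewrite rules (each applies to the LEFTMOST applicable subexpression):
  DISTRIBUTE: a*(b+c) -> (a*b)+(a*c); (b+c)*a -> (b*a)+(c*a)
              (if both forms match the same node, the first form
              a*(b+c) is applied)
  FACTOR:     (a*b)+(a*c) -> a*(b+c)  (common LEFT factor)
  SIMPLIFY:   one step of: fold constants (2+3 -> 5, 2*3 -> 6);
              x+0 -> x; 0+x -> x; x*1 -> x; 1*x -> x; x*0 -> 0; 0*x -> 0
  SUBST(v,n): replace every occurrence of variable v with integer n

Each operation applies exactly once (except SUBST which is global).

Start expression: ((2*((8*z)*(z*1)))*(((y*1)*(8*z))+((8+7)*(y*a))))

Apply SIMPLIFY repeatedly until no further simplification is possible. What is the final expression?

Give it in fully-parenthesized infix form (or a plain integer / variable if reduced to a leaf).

Start: ((2*((8*z)*(z*1)))*(((y*1)*(8*z))+((8+7)*(y*a))))
Step 1: at LRR: (z*1) -> z; overall: ((2*((8*z)*(z*1)))*(((y*1)*(8*z))+((8+7)*(y*a)))) -> ((2*((8*z)*z))*(((y*1)*(8*z))+((8+7)*(y*a))))
Step 2: at RLL: (y*1) -> y; overall: ((2*((8*z)*z))*(((y*1)*(8*z))+((8+7)*(y*a)))) -> ((2*((8*z)*z))*((y*(8*z))+((8+7)*(y*a))))
Step 3: at RRL: (8+7) -> 15; overall: ((2*((8*z)*z))*((y*(8*z))+((8+7)*(y*a)))) -> ((2*((8*z)*z))*((y*(8*z))+(15*(y*a))))
Fixed point: ((2*((8*z)*z))*((y*(8*z))+(15*(y*a))))

Answer: ((2*((8*z)*z))*((y*(8*z))+(15*(y*a))))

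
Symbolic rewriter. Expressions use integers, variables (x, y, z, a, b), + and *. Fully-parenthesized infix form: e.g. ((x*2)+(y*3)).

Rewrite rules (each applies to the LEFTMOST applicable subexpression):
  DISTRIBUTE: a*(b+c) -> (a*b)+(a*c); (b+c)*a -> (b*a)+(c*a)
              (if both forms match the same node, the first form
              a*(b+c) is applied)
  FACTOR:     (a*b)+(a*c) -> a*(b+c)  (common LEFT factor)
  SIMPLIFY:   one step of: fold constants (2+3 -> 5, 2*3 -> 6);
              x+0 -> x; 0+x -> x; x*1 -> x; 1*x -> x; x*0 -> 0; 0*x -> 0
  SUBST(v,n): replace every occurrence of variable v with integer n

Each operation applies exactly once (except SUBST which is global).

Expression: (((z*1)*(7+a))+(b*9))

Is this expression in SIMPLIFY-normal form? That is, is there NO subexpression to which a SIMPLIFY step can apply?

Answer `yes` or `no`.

Answer: no

Derivation:
Expression: (((z*1)*(7+a))+(b*9))
Scanning for simplifiable subexpressions (pre-order)...
  at root: (((z*1)*(7+a))+(b*9)) (not simplifiable)
  at L: ((z*1)*(7+a)) (not simplifiable)
  at LL: (z*1) (SIMPLIFIABLE)
  at LR: (7+a) (not simplifiable)
  at R: (b*9) (not simplifiable)
Found simplifiable subexpr at path LL: (z*1)
One SIMPLIFY step would give: ((z*(7+a))+(b*9))
-> NOT in normal form.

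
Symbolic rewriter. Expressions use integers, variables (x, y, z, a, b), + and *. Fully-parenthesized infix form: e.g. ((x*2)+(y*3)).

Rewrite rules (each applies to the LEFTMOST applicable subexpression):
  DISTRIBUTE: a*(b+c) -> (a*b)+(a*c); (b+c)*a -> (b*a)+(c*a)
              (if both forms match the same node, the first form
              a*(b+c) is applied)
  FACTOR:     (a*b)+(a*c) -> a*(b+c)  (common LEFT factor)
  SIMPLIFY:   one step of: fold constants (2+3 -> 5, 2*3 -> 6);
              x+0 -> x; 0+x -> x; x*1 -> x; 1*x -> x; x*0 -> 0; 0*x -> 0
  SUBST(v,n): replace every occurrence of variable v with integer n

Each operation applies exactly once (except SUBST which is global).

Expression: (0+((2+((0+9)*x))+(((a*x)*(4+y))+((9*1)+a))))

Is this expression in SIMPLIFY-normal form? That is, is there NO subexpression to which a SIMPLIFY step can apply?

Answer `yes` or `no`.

Expression: (0+((2+((0+9)*x))+(((a*x)*(4+y))+((9*1)+a))))
Scanning for simplifiable subexpressions (pre-order)...
  at root: (0+((2+((0+9)*x))+(((a*x)*(4+y))+((9*1)+a)))) (SIMPLIFIABLE)
  at R: ((2+((0+9)*x))+(((a*x)*(4+y))+((9*1)+a))) (not simplifiable)
  at RL: (2+((0+9)*x)) (not simplifiable)
  at RLR: ((0+9)*x) (not simplifiable)
  at RLRL: (0+9) (SIMPLIFIABLE)
  at RR: (((a*x)*(4+y))+((9*1)+a)) (not simplifiable)
  at RRL: ((a*x)*(4+y)) (not simplifiable)
  at RRLL: (a*x) (not simplifiable)
  at RRLR: (4+y) (not simplifiable)
  at RRR: ((9*1)+a) (not simplifiable)
  at RRRL: (9*1) (SIMPLIFIABLE)
Found simplifiable subexpr at path root: (0+((2+((0+9)*x))+(((a*x)*(4+y))+((9*1)+a))))
One SIMPLIFY step would give: ((2+((0+9)*x))+(((a*x)*(4+y))+((9*1)+a)))
-> NOT in normal form.

Answer: no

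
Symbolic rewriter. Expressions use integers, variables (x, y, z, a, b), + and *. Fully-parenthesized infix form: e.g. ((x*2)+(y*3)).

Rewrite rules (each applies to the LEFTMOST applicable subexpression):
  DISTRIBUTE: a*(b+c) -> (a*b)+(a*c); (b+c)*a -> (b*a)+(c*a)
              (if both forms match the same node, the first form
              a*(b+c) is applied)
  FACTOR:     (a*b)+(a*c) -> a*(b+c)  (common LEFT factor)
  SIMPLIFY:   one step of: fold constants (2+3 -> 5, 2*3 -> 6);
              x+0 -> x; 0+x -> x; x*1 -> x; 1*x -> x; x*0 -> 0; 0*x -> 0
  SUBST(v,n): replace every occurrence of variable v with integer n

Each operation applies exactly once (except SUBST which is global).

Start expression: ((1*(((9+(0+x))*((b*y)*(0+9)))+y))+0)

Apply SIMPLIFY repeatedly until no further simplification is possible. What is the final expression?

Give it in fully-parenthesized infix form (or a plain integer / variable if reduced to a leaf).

Answer: (((9+x)*((b*y)*9))+y)

Derivation:
Start: ((1*(((9+(0+x))*((b*y)*(0+9)))+y))+0)
Step 1: at root: ((1*(((9+(0+x))*((b*y)*(0+9)))+y))+0) -> (1*(((9+(0+x))*((b*y)*(0+9)))+y)); overall: ((1*(((9+(0+x))*((b*y)*(0+9)))+y))+0) -> (1*(((9+(0+x))*((b*y)*(0+9)))+y))
Step 2: at root: (1*(((9+(0+x))*((b*y)*(0+9)))+y)) -> (((9+(0+x))*((b*y)*(0+9)))+y); overall: (1*(((9+(0+x))*((b*y)*(0+9)))+y)) -> (((9+(0+x))*((b*y)*(0+9)))+y)
Step 3: at LLR: (0+x) -> x; overall: (((9+(0+x))*((b*y)*(0+9)))+y) -> (((9+x)*((b*y)*(0+9)))+y)
Step 4: at LRR: (0+9) -> 9; overall: (((9+x)*((b*y)*(0+9)))+y) -> (((9+x)*((b*y)*9))+y)
Fixed point: (((9+x)*((b*y)*9))+y)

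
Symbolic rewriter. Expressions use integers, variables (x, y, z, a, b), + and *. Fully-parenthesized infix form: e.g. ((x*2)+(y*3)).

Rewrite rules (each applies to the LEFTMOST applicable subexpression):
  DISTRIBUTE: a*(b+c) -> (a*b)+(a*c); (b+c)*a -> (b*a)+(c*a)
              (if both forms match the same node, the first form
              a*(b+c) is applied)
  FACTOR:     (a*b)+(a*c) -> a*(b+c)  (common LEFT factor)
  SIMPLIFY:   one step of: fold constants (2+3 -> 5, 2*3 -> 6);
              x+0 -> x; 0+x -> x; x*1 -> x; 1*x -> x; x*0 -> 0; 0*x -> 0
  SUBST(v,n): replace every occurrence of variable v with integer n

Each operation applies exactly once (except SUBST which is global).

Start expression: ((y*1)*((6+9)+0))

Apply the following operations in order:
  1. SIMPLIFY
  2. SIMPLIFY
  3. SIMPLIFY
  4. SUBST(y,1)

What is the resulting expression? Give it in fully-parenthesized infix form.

Start: ((y*1)*((6+9)+0))
Apply SIMPLIFY at L (target: (y*1)): ((y*1)*((6+9)+0)) -> (y*((6+9)+0))
Apply SIMPLIFY at R (target: ((6+9)+0)): (y*((6+9)+0)) -> (y*(6+9))
Apply SIMPLIFY at R (target: (6+9)): (y*(6+9)) -> (y*15)
Apply SUBST(y,1): (y*15) -> (1*15)

Answer: (1*15)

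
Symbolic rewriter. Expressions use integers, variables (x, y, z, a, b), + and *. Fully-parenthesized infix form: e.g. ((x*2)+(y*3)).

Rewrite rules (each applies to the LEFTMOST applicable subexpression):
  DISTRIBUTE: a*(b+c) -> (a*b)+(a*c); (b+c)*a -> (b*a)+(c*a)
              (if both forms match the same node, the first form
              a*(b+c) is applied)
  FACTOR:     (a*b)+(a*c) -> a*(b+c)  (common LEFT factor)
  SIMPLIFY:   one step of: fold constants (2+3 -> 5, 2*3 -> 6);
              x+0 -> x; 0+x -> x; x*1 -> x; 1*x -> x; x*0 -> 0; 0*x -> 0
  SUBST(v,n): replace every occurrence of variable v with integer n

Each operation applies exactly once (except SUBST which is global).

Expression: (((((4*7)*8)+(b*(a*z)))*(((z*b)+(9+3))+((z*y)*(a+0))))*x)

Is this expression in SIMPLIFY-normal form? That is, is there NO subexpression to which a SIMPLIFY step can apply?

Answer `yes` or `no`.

Answer: no

Derivation:
Expression: (((((4*7)*8)+(b*(a*z)))*(((z*b)+(9+3))+((z*y)*(a+0))))*x)
Scanning for simplifiable subexpressions (pre-order)...
  at root: (((((4*7)*8)+(b*(a*z)))*(((z*b)+(9+3))+((z*y)*(a+0))))*x) (not simplifiable)
  at L: ((((4*7)*8)+(b*(a*z)))*(((z*b)+(9+3))+((z*y)*(a+0)))) (not simplifiable)
  at LL: (((4*7)*8)+(b*(a*z))) (not simplifiable)
  at LLL: ((4*7)*8) (not simplifiable)
  at LLLL: (4*7) (SIMPLIFIABLE)
  at LLR: (b*(a*z)) (not simplifiable)
  at LLRR: (a*z) (not simplifiable)
  at LR: (((z*b)+(9+3))+((z*y)*(a+0))) (not simplifiable)
  at LRL: ((z*b)+(9+3)) (not simplifiable)
  at LRLL: (z*b) (not simplifiable)
  at LRLR: (9+3) (SIMPLIFIABLE)
  at LRR: ((z*y)*(a+0)) (not simplifiable)
  at LRRL: (z*y) (not simplifiable)
  at LRRR: (a+0) (SIMPLIFIABLE)
Found simplifiable subexpr at path LLLL: (4*7)
One SIMPLIFY step would give: ((((28*8)+(b*(a*z)))*(((z*b)+(9+3))+((z*y)*(a+0))))*x)
-> NOT in normal form.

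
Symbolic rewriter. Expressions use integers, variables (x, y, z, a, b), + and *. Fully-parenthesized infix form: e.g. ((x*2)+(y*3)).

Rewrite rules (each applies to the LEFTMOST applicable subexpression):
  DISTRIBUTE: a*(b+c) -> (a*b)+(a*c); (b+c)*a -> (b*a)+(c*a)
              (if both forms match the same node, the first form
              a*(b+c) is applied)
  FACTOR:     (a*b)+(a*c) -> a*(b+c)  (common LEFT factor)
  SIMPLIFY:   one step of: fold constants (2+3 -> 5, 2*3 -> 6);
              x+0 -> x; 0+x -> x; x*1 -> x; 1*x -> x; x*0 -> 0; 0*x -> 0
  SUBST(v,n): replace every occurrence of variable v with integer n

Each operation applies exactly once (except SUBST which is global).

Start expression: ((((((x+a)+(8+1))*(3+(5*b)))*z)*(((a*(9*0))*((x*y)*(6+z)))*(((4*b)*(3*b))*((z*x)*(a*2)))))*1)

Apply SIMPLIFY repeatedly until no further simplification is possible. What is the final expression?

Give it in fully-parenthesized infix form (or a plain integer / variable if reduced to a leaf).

Answer: 0

Derivation:
Start: ((((((x+a)+(8+1))*(3+(5*b)))*z)*(((a*(9*0))*((x*y)*(6+z)))*(((4*b)*(3*b))*((z*x)*(a*2)))))*1)
Step 1: at root: ((((((x+a)+(8+1))*(3+(5*b)))*z)*(((a*(9*0))*((x*y)*(6+z)))*(((4*b)*(3*b))*((z*x)*(a*2)))))*1) -> (((((x+a)+(8+1))*(3+(5*b)))*z)*(((a*(9*0))*((x*y)*(6+z)))*(((4*b)*(3*b))*((z*x)*(a*2))))); overall: ((((((x+a)+(8+1))*(3+(5*b)))*z)*(((a*(9*0))*((x*y)*(6+z)))*(((4*b)*(3*b))*((z*x)*(a*2)))))*1) -> (((((x+a)+(8+1))*(3+(5*b)))*z)*(((a*(9*0))*((x*y)*(6+z)))*(((4*b)*(3*b))*((z*x)*(a*2)))))
Step 2: at LLLR: (8+1) -> 9; overall: (((((x+a)+(8+1))*(3+(5*b)))*z)*(((a*(9*0))*((x*y)*(6+z)))*(((4*b)*(3*b))*((z*x)*(a*2))))) -> (((((x+a)+9)*(3+(5*b)))*z)*(((a*(9*0))*((x*y)*(6+z)))*(((4*b)*(3*b))*((z*x)*(a*2)))))
Step 3: at RLLR: (9*0) -> 0; overall: (((((x+a)+9)*(3+(5*b)))*z)*(((a*(9*0))*((x*y)*(6+z)))*(((4*b)*(3*b))*((z*x)*(a*2))))) -> (((((x+a)+9)*(3+(5*b)))*z)*(((a*0)*((x*y)*(6+z)))*(((4*b)*(3*b))*((z*x)*(a*2)))))
Step 4: at RLL: (a*0) -> 0; overall: (((((x+a)+9)*(3+(5*b)))*z)*(((a*0)*((x*y)*(6+z)))*(((4*b)*(3*b))*((z*x)*(a*2))))) -> (((((x+a)+9)*(3+(5*b)))*z)*((0*((x*y)*(6+z)))*(((4*b)*(3*b))*((z*x)*(a*2)))))
Step 5: at RL: (0*((x*y)*(6+z))) -> 0; overall: (((((x+a)+9)*(3+(5*b)))*z)*((0*((x*y)*(6+z)))*(((4*b)*(3*b))*((z*x)*(a*2))))) -> (((((x+a)+9)*(3+(5*b)))*z)*(0*(((4*b)*(3*b))*((z*x)*(a*2)))))
Step 6: at R: (0*(((4*b)*(3*b))*((z*x)*(a*2)))) -> 0; overall: (((((x+a)+9)*(3+(5*b)))*z)*(0*(((4*b)*(3*b))*((z*x)*(a*2))))) -> (((((x+a)+9)*(3+(5*b)))*z)*0)
Step 7: at root: (((((x+a)+9)*(3+(5*b)))*z)*0) -> 0; overall: (((((x+a)+9)*(3+(5*b)))*z)*0) -> 0
Fixed point: 0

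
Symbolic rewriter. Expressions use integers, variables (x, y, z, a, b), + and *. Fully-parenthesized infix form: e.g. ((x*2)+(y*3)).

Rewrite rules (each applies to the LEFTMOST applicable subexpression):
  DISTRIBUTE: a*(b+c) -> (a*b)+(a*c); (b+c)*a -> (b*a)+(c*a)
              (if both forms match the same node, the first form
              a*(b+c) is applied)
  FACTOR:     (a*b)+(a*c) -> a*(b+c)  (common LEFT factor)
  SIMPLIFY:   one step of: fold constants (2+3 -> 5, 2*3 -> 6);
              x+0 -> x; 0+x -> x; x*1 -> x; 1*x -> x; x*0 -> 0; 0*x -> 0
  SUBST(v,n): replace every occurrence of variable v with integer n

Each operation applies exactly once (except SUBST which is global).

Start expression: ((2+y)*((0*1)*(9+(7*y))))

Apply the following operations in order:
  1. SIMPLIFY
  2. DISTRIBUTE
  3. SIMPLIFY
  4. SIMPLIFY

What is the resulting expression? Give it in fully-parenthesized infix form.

Answer: (0+(y*(0*(9+(7*y)))))

Derivation:
Start: ((2+y)*((0*1)*(9+(7*y))))
Apply SIMPLIFY at RL (target: (0*1)): ((2+y)*((0*1)*(9+(7*y)))) -> ((2+y)*(0*(9+(7*y))))
Apply DISTRIBUTE at root (target: ((2+y)*(0*(9+(7*y))))): ((2+y)*(0*(9+(7*y)))) -> ((2*(0*(9+(7*y))))+(y*(0*(9+(7*y)))))
Apply SIMPLIFY at LR (target: (0*(9+(7*y)))): ((2*(0*(9+(7*y))))+(y*(0*(9+(7*y))))) -> ((2*0)+(y*(0*(9+(7*y)))))
Apply SIMPLIFY at L (target: (2*0)): ((2*0)+(y*(0*(9+(7*y))))) -> (0+(y*(0*(9+(7*y)))))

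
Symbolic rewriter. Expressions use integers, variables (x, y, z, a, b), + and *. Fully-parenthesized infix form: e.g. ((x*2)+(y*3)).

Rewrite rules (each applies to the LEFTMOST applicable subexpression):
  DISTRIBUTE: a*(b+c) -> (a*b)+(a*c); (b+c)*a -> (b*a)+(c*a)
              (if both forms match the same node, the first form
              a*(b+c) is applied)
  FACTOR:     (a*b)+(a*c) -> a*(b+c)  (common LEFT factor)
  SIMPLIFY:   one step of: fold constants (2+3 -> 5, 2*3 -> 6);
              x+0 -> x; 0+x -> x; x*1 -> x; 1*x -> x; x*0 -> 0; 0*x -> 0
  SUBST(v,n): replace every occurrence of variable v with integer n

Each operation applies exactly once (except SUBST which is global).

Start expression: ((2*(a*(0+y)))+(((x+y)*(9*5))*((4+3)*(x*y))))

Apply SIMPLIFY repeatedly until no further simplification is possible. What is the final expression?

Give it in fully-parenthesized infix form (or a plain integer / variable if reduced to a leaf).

Answer: ((2*(a*y))+(((x+y)*45)*(7*(x*y))))

Derivation:
Start: ((2*(a*(0+y)))+(((x+y)*(9*5))*((4+3)*(x*y))))
Step 1: at LRR: (0+y) -> y; overall: ((2*(a*(0+y)))+(((x+y)*(9*5))*((4+3)*(x*y)))) -> ((2*(a*y))+(((x+y)*(9*5))*((4+3)*(x*y))))
Step 2: at RLR: (9*5) -> 45; overall: ((2*(a*y))+(((x+y)*(9*5))*((4+3)*(x*y)))) -> ((2*(a*y))+(((x+y)*45)*((4+3)*(x*y))))
Step 3: at RRL: (4+3) -> 7; overall: ((2*(a*y))+(((x+y)*45)*((4+3)*(x*y)))) -> ((2*(a*y))+(((x+y)*45)*(7*(x*y))))
Fixed point: ((2*(a*y))+(((x+y)*45)*(7*(x*y))))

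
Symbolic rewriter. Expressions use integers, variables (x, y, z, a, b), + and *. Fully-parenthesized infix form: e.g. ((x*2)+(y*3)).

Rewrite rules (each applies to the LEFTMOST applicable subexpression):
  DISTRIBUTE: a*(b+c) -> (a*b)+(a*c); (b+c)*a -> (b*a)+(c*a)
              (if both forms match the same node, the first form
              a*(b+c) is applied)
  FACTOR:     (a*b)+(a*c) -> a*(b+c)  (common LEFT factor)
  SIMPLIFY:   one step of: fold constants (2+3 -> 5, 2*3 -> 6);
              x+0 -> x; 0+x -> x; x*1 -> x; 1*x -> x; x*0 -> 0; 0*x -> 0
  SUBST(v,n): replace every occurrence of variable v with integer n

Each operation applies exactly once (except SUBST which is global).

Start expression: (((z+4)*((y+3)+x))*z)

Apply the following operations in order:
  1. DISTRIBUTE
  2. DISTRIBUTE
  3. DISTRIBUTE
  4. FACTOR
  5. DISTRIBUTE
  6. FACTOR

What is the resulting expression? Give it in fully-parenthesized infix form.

Start: (((z+4)*((y+3)+x))*z)
Apply DISTRIBUTE at L (target: ((z+4)*((y+3)+x))): (((z+4)*((y+3)+x))*z) -> ((((z+4)*(y+3))+((z+4)*x))*z)
Apply DISTRIBUTE at root (target: ((((z+4)*(y+3))+((z+4)*x))*z)): ((((z+4)*(y+3))+((z+4)*x))*z) -> ((((z+4)*(y+3))*z)+(((z+4)*x)*z))
Apply DISTRIBUTE at LL (target: ((z+4)*(y+3))): ((((z+4)*(y+3))*z)+(((z+4)*x)*z)) -> (((((z+4)*y)+((z+4)*3))*z)+(((z+4)*x)*z))
Apply FACTOR at LL (target: (((z+4)*y)+((z+4)*3))): (((((z+4)*y)+((z+4)*3))*z)+(((z+4)*x)*z)) -> ((((z+4)*(y+3))*z)+(((z+4)*x)*z))
Apply DISTRIBUTE at LL (target: ((z+4)*(y+3))): ((((z+4)*(y+3))*z)+(((z+4)*x)*z)) -> (((((z+4)*y)+((z+4)*3))*z)+(((z+4)*x)*z))
Apply FACTOR at LL (target: (((z+4)*y)+((z+4)*3))): (((((z+4)*y)+((z+4)*3))*z)+(((z+4)*x)*z)) -> ((((z+4)*(y+3))*z)+(((z+4)*x)*z))

Answer: ((((z+4)*(y+3))*z)+(((z+4)*x)*z))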